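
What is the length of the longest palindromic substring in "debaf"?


Input: "debaf"
Checking substrings for palindromes:
  No multi-char palindromic substrings found
Longest palindromic substring: "d" with length 1

1


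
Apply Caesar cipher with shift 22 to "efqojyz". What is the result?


Caesar cipher: shift "efqojyz" by 22
  'e' (pos 4) + 22 = pos 0 = 'a'
  'f' (pos 5) + 22 = pos 1 = 'b'
  'q' (pos 16) + 22 = pos 12 = 'm'
  'o' (pos 14) + 22 = pos 10 = 'k'
  'j' (pos 9) + 22 = pos 5 = 'f'
  'y' (pos 24) + 22 = pos 20 = 'u'
  'z' (pos 25) + 22 = pos 21 = 'v'
Result: abmkfuv

abmkfuv


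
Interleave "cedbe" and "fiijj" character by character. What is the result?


Interleaving "cedbe" and "fiijj":
  Position 0: 'c' from first, 'f' from second => "cf"
  Position 1: 'e' from first, 'i' from second => "ei"
  Position 2: 'd' from first, 'i' from second => "di"
  Position 3: 'b' from first, 'j' from second => "bj"
  Position 4: 'e' from first, 'j' from second => "ej"
Result: cfeidibjej

cfeidibjej


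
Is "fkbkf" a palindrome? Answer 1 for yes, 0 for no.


Input: fkbkf
Reversed: fkbkf
  Compare pos 0 ('f') with pos 4 ('f'): match
  Compare pos 1 ('k') with pos 3 ('k'): match
Result: palindrome

1


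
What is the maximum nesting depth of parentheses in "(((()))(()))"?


Input: "(((()))(()))"
Tracking depth:
  Position 0 '(': depth becomes 1
  Position 1 '(': depth becomes 2
  Position 2 '(': depth becomes 3
  Position 3 '(': depth becomes 4
  Position 4 ')': depth becomes 3
  Position 5 ')': depth becomes 2
  Position 6 ')': depth becomes 1
  Position 7 '(': depth becomes 2
  Position 8 '(': depth becomes 3
  Position 9 ')': depth becomes 2
  Position 10 ')': depth becomes 1
  Position 11 ')': depth becomes 0
Maximum depth reached: 4

4


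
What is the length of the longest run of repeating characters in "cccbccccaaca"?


Input: "cccbccccaaca"
Scanning for longest run:
  Position 1 ('c'): continues run of 'c', length=2
  Position 2 ('c'): continues run of 'c', length=3
  Position 3 ('b'): new char, reset run to 1
  Position 4 ('c'): new char, reset run to 1
  Position 5 ('c'): continues run of 'c', length=2
  Position 6 ('c'): continues run of 'c', length=3
  Position 7 ('c'): continues run of 'c', length=4
  Position 8 ('a'): new char, reset run to 1
  Position 9 ('a'): continues run of 'a', length=2
  Position 10 ('c'): new char, reset run to 1
  Position 11 ('a'): new char, reset run to 1
Longest run: 'c' with length 4

4


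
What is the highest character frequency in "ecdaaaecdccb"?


Input: ecdaaaecdccb
Character counts:
  'a': 3
  'b': 1
  'c': 4
  'd': 2
  'e': 2
Maximum frequency: 4

4


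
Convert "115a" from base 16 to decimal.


Input: "115a" in base 16
Positional expansion:
  Digit '1' (value 1) x 16^3 = 4096
  Digit '1' (value 1) x 16^2 = 256
  Digit '5' (value 5) x 16^1 = 80
  Digit 'a' (value 10) x 16^0 = 10
Sum = 4442

4442


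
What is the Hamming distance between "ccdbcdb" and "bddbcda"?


Comparing "ccdbcdb" and "bddbcda" position by position:
  Position 0: 'c' vs 'b' => differ
  Position 1: 'c' vs 'd' => differ
  Position 2: 'd' vs 'd' => same
  Position 3: 'b' vs 'b' => same
  Position 4: 'c' vs 'c' => same
  Position 5: 'd' vs 'd' => same
  Position 6: 'b' vs 'a' => differ
Total differences (Hamming distance): 3

3


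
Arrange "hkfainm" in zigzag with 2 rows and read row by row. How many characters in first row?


Zigzag "hkfainm" into 2 rows:
Placing characters:
  'h' => row 0
  'k' => row 1
  'f' => row 0
  'a' => row 1
  'i' => row 0
  'n' => row 1
  'm' => row 0
Rows:
  Row 0: "hfim"
  Row 1: "kan"
First row length: 4

4


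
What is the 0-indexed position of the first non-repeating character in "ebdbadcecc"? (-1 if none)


Input: ebdbadcecc
Character frequencies:
  'a': 1
  'b': 2
  'c': 3
  'd': 2
  'e': 2
Scanning left to right for freq == 1:
  Position 0 ('e'): freq=2, skip
  Position 1 ('b'): freq=2, skip
  Position 2 ('d'): freq=2, skip
  Position 3 ('b'): freq=2, skip
  Position 4 ('a'): unique! => answer = 4

4


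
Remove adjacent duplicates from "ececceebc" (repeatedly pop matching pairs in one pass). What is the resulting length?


Input: ececceebc
Stack-based adjacent duplicate removal:
  Read 'e': push. Stack: e
  Read 'c': push. Stack: ec
  Read 'e': push. Stack: ece
  Read 'c': push. Stack: ecec
  Read 'c': matches stack top 'c' => pop. Stack: ece
  Read 'e': matches stack top 'e' => pop. Stack: ec
  Read 'e': push. Stack: ece
  Read 'b': push. Stack: eceb
  Read 'c': push. Stack: ecebc
Final stack: "ecebc" (length 5)

5


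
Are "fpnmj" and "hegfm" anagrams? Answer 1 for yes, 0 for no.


Strings: "fpnmj", "hegfm"
Sorted first:  fjmnp
Sorted second: efghm
Differ at position 0: 'f' vs 'e' => not anagrams

0


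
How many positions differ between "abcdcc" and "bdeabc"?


Comparing "abcdcc" and "bdeabc" position by position:
  Position 0: 'a' vs 'b' => DIFFER
  Position 1: 'b' vs 'd' => DIFFER
  Position 2: 'c' vs 'e' => DIFFER
  Position 3: 'd' vs 'a' => DIFFER
  Position 4: 'c' vs 'b' => DIFFER
  Position 5: 'c' vs 'c' => same
Positions that differ: 5

5


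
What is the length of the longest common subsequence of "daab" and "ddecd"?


LCS of "daab" and "ddecd"
DP table:
           d    d    e    c    d
      0    0    0    0    0    0
  d   0    1    1    1    1    1
  a   0    1    1    1    1    1
  a   0    1    1    1    1    1
  b   0    1    1    1    1    1
LCS length = dp[4][5] = 1

1


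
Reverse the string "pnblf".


Input: pnblf
Reading characters right to left:
  Position 4: 'f'
  Position 3: 'l'
  Position 2: 'b'
  Position 1: 'n'
  Position 0: 'p'
Reversed: flbnp

flbnp


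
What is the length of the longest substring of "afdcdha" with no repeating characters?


Input: "afdcdha"
Sliding window (track last position of each char):
  Position 0 ('a'): window [0,0] length 1 -- new best
  Position 1 ('f'): window [0,1] length 2 -- new best
  Position 2 ('d'): window [0,2] length 3 -- new best
  Position 3 ('c'): window [0,3] length 4 -- new best
  Position 4 ('d'): repeat (last at 2), move window start to 3
  Position 4 ('d'): window [3,4] length 2
  Position 5 ('h'): window [3,5] length 3
  Position 6 ('a'): window [3,6] length 4
Longest substring with no repeats: "afdc" with length 4

4


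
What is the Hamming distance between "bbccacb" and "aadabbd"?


Comparing "bbccacb" and "aadabbd" position by position:
  Position 0: 'b' vs 'a' => differ
  Position 1: 'b' vs 'a' => differ
  Position 2: 'c' vs 'd' => differ
  Position 3: 'c' vs 'a' => differ
  Position 4: 'a' vs 'b' => differ
  Position 5: 'c' vs 'b' => differ
  Position 6: 'b' vs 'd' => differ
Total differences (Hamming distance): 7

7


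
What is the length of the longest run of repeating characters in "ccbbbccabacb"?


Input: "ccbbbccabacb"
Scanning for longest run:
  Position 1 ('c'): continues run of 'c', length=2
  Position 2 ('b'): new char, reset run to 1
  Position 3 ('b'): continues run of 'b', length=2
  Position 4 ('b'): continues run of 'b', length=3
  Position 5 ('c'): new char, reset run to 1
  Position 6 ('c'): continues run of 'c', length=2
  Position 7 ('a'): new char, reset run to 1
  Position 8 ('b'): new char, reset run to 1
  Position 9 ('a'): new char, reset run to 1
  Position 10 ('c'): new char, reset run to 1
  Position 11 ('b'): new char, reset run to 1
Longest run: 'b' with length 3

3


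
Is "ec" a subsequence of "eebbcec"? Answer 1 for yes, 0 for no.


Check if "ec" is a subsequence of "eebbcec"
Greedy scan:
  Position 0 ('e'): matches sub[0] = 'e'
  Position 1 ('e'): no match needed
  Position 2 ('b'): no match needed
  Position 3 ('b'): no match needed
  Position 4 ('c'): matches sub[1] = 'c'
  Position 5 ('e'): no match needed
  Position 6 ('c'): no match needed
All 2 characters matched => is a subsequence

1


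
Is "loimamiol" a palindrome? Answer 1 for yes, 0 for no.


Input: loimamiol
Reversed: loimamiol
  Compare pos 0 ('l') with pos 8 ('l'): match
  Compare pos 1 ('o') with pos 7 ('o'): match
  Compare pos 2 ('i') with pos 6 ('i'): match
  Compare pos 3 ('m') with pos 5 ('m'): match
Result: palindrome

1


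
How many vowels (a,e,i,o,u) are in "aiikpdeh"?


Input: aiikpdeh
Checking each character:
  'a' at position 0: vowel (running total: 1)
  'i' at position 1: vowel (running total: 2)
  'i' at position 2: vowel (running total: 3)
  'k' at position 3: consonant
  'p' at position 4: consonant
  'd' at position 5: consonant
  'e' at position 6: vowel (running total: 4)
  'h' at position 7: consonant
Total vowels: 4

4


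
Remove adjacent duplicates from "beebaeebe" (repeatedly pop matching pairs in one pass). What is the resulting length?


Input: beebaeebe
Stack-based adjacent duplicate removal:
  Read 'b': push. Stack: b
  Read 'e': push. Stack: be
  Read 'e': matches stack top 'e' => pop. Stack: b
  Read 'b': matches stack top 'b' => pop. Stack: (empty)
  Read 'a': push. Stack: a
  Read 'e': push. Stack: ae
  Read 'e': matches stack top 'e' => pop. Stack: a
  Read 'b': push. Stack: ab
  Read 'e': push. Stack: abe
Final stack: "abe" (length 3)

3


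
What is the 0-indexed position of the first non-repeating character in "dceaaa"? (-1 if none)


Input: dceaaa
Character frequencies:
  'a': 3
  'c': 1
  'd': 1
  'e': 1
Scanning left to right for freq == 1:
  Position 0 ('d'): unique! => answer = 0

0


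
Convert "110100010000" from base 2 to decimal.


Input: "110100010000" in base 2
Positional expansion:
  Digit '1' (value 1) x 2^11 = 2048
  Digit '1' (value 1) x 2^10 = 1024
  Digit '0' (value 0) x 2^9 = 0
  Digit '1' (value 1) x 2^8 = 256
  Digit '0' (value 0) x 2^7 = 0
  Digit '0' (value 0) x 2^6 = 0
  Digit '0' (value 0) x 2^5 = 0
  Digit '1' (value 1) x 2^4 = 16
  Digit '0' (value 0) x 2^3 = 0
  Digit '0' (value 0) x 2^2 = 0
  Digit '0' (value 0) x 2^1 = 0
  Digit '0' (value 0) x 2^0 = 0
Sum = 3344

3344


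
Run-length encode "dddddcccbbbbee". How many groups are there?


Input: dddddcccbbbbee
Scanning for consecutive runs:
  Group 1: 'd' x 5 (positions 0-4)
  Group 2: 'c' x 3 (positions 5-7)
  Group 3: 'b' x 4 (positions 8-11)
  Group 4: 'e' x 2 (positions 12-13)
Total groups: 4

4


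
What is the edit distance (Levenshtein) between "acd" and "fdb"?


Computing edit distance: "acd" -> "fdb"
DP table:
           f    d    b
      0    1    2    3
  a   1    1    2    3
  c   2    2    2    3
  d   3    3    2    3
Edit distance = dp[3][3] = 3

3


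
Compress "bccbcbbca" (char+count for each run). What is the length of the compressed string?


Input: bccbcbbca
Runs:
  'b' x 1 => "b1"
  'c' x 2 => "c2"
  'b' x 1 => "b1"
  'c' x 1 => "c1"
  'b' x 2 => "b2"
  'c' x 1 => "c1"
  'a' x 1 => "a1"
Compressed: "b1c2b1c1b2c1a1"
Compressed length: 14

14


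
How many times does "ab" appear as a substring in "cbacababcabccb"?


Searching for "ab" in "cbacababcabccb"
Scanning each position:
  Position 0: "cb" => no
  Position 1: "ba" => no
  Position 2: "ac" => no
  Position 3: "ca" => no
  Position 4: "ab" => MATCH
  Position 5: "ba" => no
  Position 6: "ab" => MATCH
  Position 7: "bc" => no
  Position 8: "ca" => no
  Position 9: "ab" => MATCH
  Position 10: "bc" => no
  Position 11: "cc" => no
  Position 12: "cb" => no
Total occurrences: 3

3


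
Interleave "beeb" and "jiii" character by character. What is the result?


Interleaving "beeb" and "jiii":
  Position 0: 'b' from first, 'j' from second => "bj"
  Position 1: 'e' from first, 'i' from second => "ei"
  Position 2: 'e' from first, 'i' from second => "ei"
  Position 3: 'b' from first, 'i' from second => "bi"
Result: bjeieibi

bjeieibi


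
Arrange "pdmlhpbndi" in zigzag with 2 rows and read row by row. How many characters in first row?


Zigzag "pdmlhpbndi" into 2 rows:
Placing characters:
  'p' => row 0
  'd' => row 1
  'm' => row 0
  'l' => row 1
  'h' => row 0
  'p' => row 1
  'b' => row 0
  'n' => row 1
  'd' => row 0
  'i' => row 1
Rows:
  Row 0: "pmhbd"
  Row 1: "dlpni"
First row length: 5

5


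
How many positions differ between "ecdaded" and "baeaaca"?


Comparing "ecdaded" and "baeaaca" position by position:
  Position 0: 'e' vs 'b' => DIFFER
  Position 1: 'c' vs 'a' => DIFFER
  Position 2: 'd' vs 'e' => DIFFER
  Position 3: 'a' vs 'a' => same
  Position 4: 'd' vs 'a' => DIFFER
  Position 5: 'e' vs 'c' => DIFFER
  Position 6: 'd' vs 'a' => DIFFER
Positions that differ: 6

6


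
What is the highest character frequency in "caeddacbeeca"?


Input: caeddacbeeca
Character counts:
  'a': 3
  'b': 1
  'c': 3
  'd': 2
  'e': 3
Maximum frequency: 3

3


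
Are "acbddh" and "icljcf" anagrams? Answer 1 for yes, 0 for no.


Strings: "acbddh", "icljcf"
Sorted first:  abcddh
Sorted second: ccfijl
Differ at position 0: 'a' vs 'c' => not anagrams

0


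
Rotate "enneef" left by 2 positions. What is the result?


Input: "enneef", rotate left by 2
First 2 characters: "en"
Remaining characters: "neef"
Concatenate remaining + first: "neef" + "en" = "neefen"

neefen


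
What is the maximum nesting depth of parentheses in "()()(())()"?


Input: "()()(())()"
Tracking depth:
  Position 0 '(': depth becomes 1
  Position 1 ')': depth becomes 0
  Position 2 '(': depth becomes 1
  Position 3 ')': depth becomes 0
  Position 4 '(': depth becomes 1
  Position 5 '(': depth becomes 2
  Position 6 ')': depth becomes 1
  Position 7 ')': depth becomes 0
  Position 8 '(': depth becomes 1
  Position 9 ')': depth becomes 0
Maximum depth reached: 2

2


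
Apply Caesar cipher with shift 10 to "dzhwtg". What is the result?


Caesar cipher: shift "dzhwtg" by 10
  'd' (pos 3) + 10 = pos 13 = 'n'
  'z' (pos 25) + 10 = pos 9 = 'j'
  'h' (pos 7) + 10 = pos 17 = 'r'
  'w' (pos 22) + 10 = pos 6 = 'g'
  't' (pos 19) + 10 = pos 3 = 'd'
  'g' (pos 6) + 10 = pos 16 = 'q'
Result: njrgdq

njrgdq


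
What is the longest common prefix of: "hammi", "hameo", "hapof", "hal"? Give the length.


Words: hammi, hameo, hapof, hal
  Position 0: all 'h' => match
  Position 1: all 'a' => match
  Position 2: ('m', 'm', 'p', 'l') => mismatch, stop
LCP = "ha" (length 2)

2


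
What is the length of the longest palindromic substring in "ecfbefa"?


Input: "ecfbefa"
Checking substrings for palindromes:
  No multi-char palindromic substrings found
Longest palindromic substring: "e" with length 1

1


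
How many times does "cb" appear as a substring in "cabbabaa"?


Searching for "cb" in "cabbabaa"
Scanning each position:
  Position 0: "ca" => no
  Position 1: "ab" => no
  Position 2: "bb" => no
  Position 3: "ba" => no
  Position 4: "ab" => no
  Position 5: "ba" => no
  Position 6: "aa" => no
Total occurrences: 0

0


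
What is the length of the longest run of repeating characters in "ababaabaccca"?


Input: "ababaabaccca"
Scanning for longest run:
  Position 1 ('b'): new char, reset run to 1
  Position 2 ('a'): new char, reset run to 1
  Position 3 ('b'): new char, reset run to 1
  Position 4 ('a'): new char, reset run to 1
  Position 5 ('a'): continues run of 'a', length=2
  Position 6 ('b'): new char, reset run to 1
  Position 7 ('a'): new char, reset run to 1
  Position 8 ('c'): new char, reset run to 1
  Position 9 ('c'): continues run of 'c', length=2
  Position 10 ('c'): continues run of 'c', length=3
  Position 11 ('a'): new char, reset run to 1
Longest run: 'c' with length 3

3


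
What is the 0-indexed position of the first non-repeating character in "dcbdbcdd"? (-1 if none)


Input: dcbdbcdd
Character frequencies:
  'b': 2
  'c': 2
  'd': 4
Scanning left to right for freq == 1:
  Position 0 ('d'): freq=4, skip
  Position 1 ('c'): freq=2, skip
  Position 2 ('b'): freq=2, skip
  Position 3 ('d'): freq=4, skip
  Position 4 ('b'): freq=2, skip
  Position 5 ('c'): freq=2, skip
  Position 6 ('d'): freq=4, skip
  Position 7 ('d'): freq=4, skip
  No unique character found => answer = -1

-1


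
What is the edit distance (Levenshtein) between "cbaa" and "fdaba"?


Computing edit distance: "cbaa" -> "fdaba"
DP table:
           f    d    a    b    a
      0    1    2    3    4    5
  c   1    1    2    3    4    5
  b   2    2    2    3    3    4
  a   3    3    3    2    3    3
  a   4    4    4    3    3    3
Edit distance = dp[4][5] = 3

3


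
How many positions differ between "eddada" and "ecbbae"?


Comparing "eddada" and "ecbbae" position by position:
  Position 0: 'e' vs 'e' => same
  Position 1: 'd' vs 'c' => DIFFER
  Position 2: 'd' vs 'b' => DIFFER
  Position 3: 'a' vs 'b' => DIFFER
  Position 4: 'd' vs 'a' => DIFFER
  Position 5: 'a' vs 'e' => DIFFER
Positions that differ: 5

5


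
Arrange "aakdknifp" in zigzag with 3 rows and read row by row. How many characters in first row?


Zigzag "aakdknifp" into 3 rows:
Placing characters:
  'a' => row 0
  'a' => row 1
  'k' => row 2
  'd' => row 1
  'k' => row 0
  'n' => row 1
  'i' => row 2
  'f' => row 1
  'p' => row 0
Rows:
  Row 0: "akp"
  Row 1: "adnf"
  Row 2: "ki"
First row length: 3

3


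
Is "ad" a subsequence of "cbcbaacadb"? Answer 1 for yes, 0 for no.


Check if "ad" is a subsequence of "cbcbaacadb"
Greedy scan:
  Position 0 ('c'): no match needed
  Position 1 ('b'): no match needed
  Position 2 ('c'): no match needed
  Position 3 ('b'): no match needed
  Position 4 ('a'): matches sub[0] = 'a'
  Position 5 ('a'): no match needed
  Position 6 ('c'): no match needed
  Position 7 ('a'): no match needed
  Position 8 ('d'): matches sub[1] = 'd'
  Position 9 ('b'): no match needed
All 2 characters matched => is a subsequence

1


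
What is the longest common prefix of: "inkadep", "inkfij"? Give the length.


Words: inkadep, inkfij
  Position 0: all 'i' => match
  Position 1: all 'n' => match
  Position 2: all 'k' => match
  Position 3: ('a', 'f') => mismatch, stop
LCP = "ink" (length 3)

3


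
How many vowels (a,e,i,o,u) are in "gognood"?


Input: gognood
Checking each character:
  'g' at position 0: consonant
  'o' at position 1: vowel (running total: 1)
  'g' at position 2: consonant
  'n' at position 3: consonant
  'o' at position 4: vowel (running total: 2)
  'o' at position 5: vowel (running total: 3)
  'd' at position 6: consonant
Total vowels: 3

3


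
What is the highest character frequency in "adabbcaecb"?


Input: adabbcaecb
Character counts:
  'a': 3
  'b': 3
  'c': 2
  'd': 1
  'e': 1
Maximum frequency: 3

3


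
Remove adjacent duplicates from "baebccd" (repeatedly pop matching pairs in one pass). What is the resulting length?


Input: baebccd
Stack-based adjacent duplicate removal:
  Read 'b': push. Stack: b
  Read 'a': push. Stack: ba
  Read 'e': push. Stack: bae
  Read 'b': push. Stack: baeb
  Read 'c': push. Stack: baebc
  Read 'c': matches stack top 'c' => pop. Stack: baeb
  Read 'd': push. Stack: baebd
Final stack: "baebd" (length 5)

5


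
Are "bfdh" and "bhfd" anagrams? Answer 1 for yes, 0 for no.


Strings: "bfdh", "bhfd"
Sorted first:  bdfh
Sorted second: bdfh
Sorted forms match => anagrams

1


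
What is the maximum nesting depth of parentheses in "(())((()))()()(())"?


Input: "(())((()))()()(())"
Tracking depth:
  Position 0 '(': depth becomes 1
  Position 1 '(': depth becomes 2
  Position 2 ')': depth becomes 1
  Position 3 ')': depth becomes 0
  Position 4 '(': depth becomes 1
  Position 5 '(': depth becomes 2
  Position 6 '(': depth becomes 3
  Position 7 ')': depth becomes 2
  Position 8 ')': depth becomes 1
  Position 9 ')': depth becomes 0
  Position 10 '(': depth becomes 1
  Position 11 ')': depth becomes 0
  Position 12 '(': depth becomes 1
  Position 13 ')': depth becomes 0
  Position 14 '(': depth becomes 1
  Position 15 '(': depth becomes 2
  Position 16 ')': depth becomes 1
  Position 17 ')': depth becomes 0
Maximum depth reached: 3

3


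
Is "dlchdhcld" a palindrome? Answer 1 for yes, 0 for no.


Input: dlchdhcld
Reversed: dlchdhcld
  Compare pos 0 ('d') with pos 8 ('d'): match
  Compare pos 1 ('l') with pos 7 ('l'): match
  Compare pos 2 ('c') with pos 6 ('c'): match
  Compare pos 3 ('h') with pos 5 ('h'): match
Result: palindrome

1


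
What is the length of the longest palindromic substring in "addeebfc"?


Input: "addeebfc"
Checking substrings for palindromes:
  [1:3] "dd" (len 2) => palindrome
  [3:5] "ee" (len 2) => palindrome
Longest palindromic substring: "dd" with length 2

2


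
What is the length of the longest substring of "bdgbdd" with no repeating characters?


Input: "bdgbdd"
Sliding window (track last position of each char):
  Position 0 ('b'): window [0,0] length 1 -- new best
  Position 1 ('d'): window [0,1] length 2 -- new best
  Position 2 ('g'): window [0,2] length 3 -- new best
  Position 3 ('b'): repeat (last at 0), move window start to 1
  Position 3 ('b'): window [1,3] length 3
  Position 4 ('d'): repeat (last at 1), move window start to 2
  Position 4 ('d'): window [2,4] length 3
  Position 5 ('d'): repeat (last at 4), move window start to 5
  Position 5 ('d'): window [5,5] length 1
Longest substring with no repeats: "bdg" with length 3

3


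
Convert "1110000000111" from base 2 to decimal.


Input: "1110000000111" in base 2
Positional expansion:
  Digit '1' (value 1) x 2^12 = 4096
  Digit '1' (value 1) x 2^11 = 2048
  Digit '1' (value 1) x 2^10 = 1024
  Digit '0' (value 0) x 2^9 = 0
  Digit '0' (value 0) x 2^8 = 0
  Digit '0' (value 0) x 2^7 = 0
  Digit '0' (value 0) x 2^6 = 0
  Digit '0' (value 0) x 2^5 = 0
  Digit '0' (value 0) x 2^4 = 0
  Digit '0' (value 0) x 2^3 = 0
  Digit '1' (value 1) x 2^2 = 4
  Digit '1' (value 1) x 2^1 = 2
  Digit '1' (value 1) x 2^0 = 1
Sum = 7175

7175


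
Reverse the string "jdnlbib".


Input: jdnlbib
Reading characters right to left:
  Position 6: 'b'
  Position 5: 'i'
  Position 4: 'b'
  Position 3: 'l'
  Position 2: 'n'
  Position 1: 'd'
  Position 0: 'j'
Reversed: biblndj

biblndj


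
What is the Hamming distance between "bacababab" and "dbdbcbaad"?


Comparing "bacababab" and "dbdbcbaad" position by position:
  Position 0: 'b' vs 'd' => differ
  Position 1: 'a' vs 'b' => differ
  Position 2: 'c' vs 'd' => differ
  Position 3: 'a' vs 'b' => differ
  Position 4: 'b' vs 'c' => differ
  Position 5: 'a' vs 'b' => differ
  Position 6: 'b' vs 'a' => differ
  Position 7: 'a' vs 'a' => same
  Position 8: 'b' vs 'd' => differ
Total differences (Hamming distance): 8

8


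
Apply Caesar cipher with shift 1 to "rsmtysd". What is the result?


Caesar cipher: shift "rsmtysd" by 1
  'r' (pos 17) + 1 = pos 18 = 's'
  's' (pos 18) + 1 = pos 19 = 't'
  'm' (pos 12) + 1 = pos 13 = 'n'
  't' (pos 19) + 1 = pos 20 = 'u'
  'y' (pos 24) + 1 = pos 25 = 'z'
  's' (pos 18) + 1 = pos 19 = 't'
  'd' (pos 3) + 1 = pos 4 = 'e'
Result: stnuzte

stnuzte


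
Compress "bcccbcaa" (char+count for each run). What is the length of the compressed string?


Input: bcccbcaa
Runs:
  'b' x 1 => "b1"
  'c' x 3 => "c3"
  'b' x 1 => "b1"
  'c' x 1 => "c1"
  'a' x 2 => "a2"
Compressed: "b1c3b1c1a2"
Compressed length: 10

10


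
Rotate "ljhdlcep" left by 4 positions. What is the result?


Input: "ljhdlcep", rotate left by 4
First 4 characters: "ljhd"
Remaining characters: "lcep"
Concatenate remaining + first: "lcep" + "ljhd" = "lcepljhd"

lcepljhd


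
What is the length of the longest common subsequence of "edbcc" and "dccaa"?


LCS of "edbcc" and "dccaa"
DP table:
           d    c    c    a    a
      0    0    0    0    0    0
  e   0    0    0    0    0    0
  d   0    1    1    1    1    1
  b   0    1    1    1    1    1
  c   0    1    2    2    2    2
  c   0    1    2    3    3    3
LCS length = dp[5][5] = 3

3


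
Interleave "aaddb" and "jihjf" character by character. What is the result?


Interleaving "aaddb" and "jihjf":
  Position 0: 'a' from first, 'j' from second => "aj"
  Position 1: 'a' from first, 'i' from second => "ai"
  Position 2: 'd' from first, 'h' from second => "dh"
  Position 3: 'd' from first, 'j' from second => "dj"
  Position 4: 'b' from first, 'f' from second => "bf"
Result: ajaidhdjbf

ajaidhdjbf


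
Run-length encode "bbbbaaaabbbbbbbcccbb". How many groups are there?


Input: bbbbaaaabbbbbbbcccbb
Scanning for consecutive runs:
  Group 1: 'b' x 4 (positions 0-3)
  Group 2: 'a' x 4 (positions 4-7)
  Group 3: 'b' x 7 (positions 8-14)
  Group 4: 'c' x 3 (positions 15-17)
  Group 5: 'b' x 2 (positions 18-19)
Total groups: 5

5


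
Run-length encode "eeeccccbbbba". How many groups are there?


Input: eeeccccbbbba
Scanning for consecutive runs:
  Group 1: 'e' x 3 (positions 0-2)
  Group 2: 'c' x 4 (positions 3-6)
  Group 3: 'b' x 4 (positions 7-10)
  Group 4: 'a' x 1 (positions 11-11)
Total groups: 4

4


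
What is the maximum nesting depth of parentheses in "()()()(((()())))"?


Input: "()()()(((()())))"
Tracking depth:
  Position 0 '(': depth becomes 1
  Position 1 ')': depth becomes 0
  Position 2 '(': depth becomes 1
  Position 3 ')': depth becomes 0
  Position 4 '(': depth becomes 1
  Position 5 ')': depth becomes 0
  Position 6 '(': depth becomes 1
  Position 7 '(': depth becomes 2
  Position 8 '(': depth becomes 3
  Position 9 '(': depth becomes 4
  Position 10 ')': depth becomes 3
  Position 11 '(': depth becomes 4
  Position 12 ')': depth becomes 3
  Position 13 ')': depth becomes 2
  Position 14 ')': depth becomes 1
  Position 15 ')': depth becomes 0
Maximum depth reached: 4

4


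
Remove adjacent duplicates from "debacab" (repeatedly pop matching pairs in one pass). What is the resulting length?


Input: debacab
Stack-based adjacent duplicate removal:
  Read 'd': push. Stack: d
  Read 'e': push. Stack: de
  Read 'b': push. Stack: deb
  Read 'a': push. Stack: deba
  Read 'c': push. Stack: debac
  Read 'a': push. Stack: debaca
  Read 'b': push. Stack: debacab
Final stack: "debacab" (length 7)

7


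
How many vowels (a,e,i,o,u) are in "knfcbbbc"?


Input: knfcbbbc
Checking each character:
  'k' at position 0: consonant
  'n' at position 1: consonant
  'f' at position 2: consonant
  'c' at position 3: consonant
  'b' at position 4: consonant
  'b' at position 5: consonant
  'b' at position 6: consonant
  'c' at position 7: consonant
Total vowels: 0

0


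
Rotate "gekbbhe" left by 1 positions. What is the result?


Input: "gekbbhe", rotate left by 1
First 1 characters: "g"
Remaining characters: "ekbbhe"
Concatenate remaining + first: "ekbbhe" + "g" = "ekbbheg"

ekbbheg


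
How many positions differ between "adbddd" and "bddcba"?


Comparing "adbddd" and "bddcba" position by position:
  Position 0: 'a' vs 'b' => DIFFER
  Position 1: 'd' vs 'd' => same
  Position 2: 'b' vs 'd' => DIFFER
  Position 3: 'd' vs 'c' => DIFFER
  Position 4: 'd' vs 'b' => DIFFER
  Position 5: 'd' vs 'a' => DIFFER
Positions that differ: 5

5


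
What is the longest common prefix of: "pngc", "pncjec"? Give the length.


Words: pngc, pncjec
  Position 0: all 'p' => match
  Position 1: all 'n' => match
  Position 2: ('g', 'c') => mismatch, stop
LCP = "pn" (length 2)

2


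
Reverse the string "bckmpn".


Input: bckmpn
Reading characters right to left:
  Position 5: 'n'
  Position 4: 'p'
  Position 3: 'm'
  Position 2: 'k'
  Position 1: 'c'
  Position 0: 'b'
Reversed: npmkcb

npmkcb


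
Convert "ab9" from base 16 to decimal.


Input: "ab9" in base 16
Positional expansion:
  Digit 'a' (value 10) x 16^2 = 2560
  Digit 'b' (value 11) x 16^1 = 176
  Digit '9' (value 9) x 16^0 = 9
Sum = 2745

2745


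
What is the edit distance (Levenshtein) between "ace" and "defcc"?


Computing edit distance: "ace" -> "defcc"
DP table:
           d    e    f    c    c
      0    1    2    3    4    5
  a   1    1    2    3    4    5
  c   2    2    2    3    3    4
  e   3    3    2    3    4    4
Edit distance = dp[3][5] = 4

4


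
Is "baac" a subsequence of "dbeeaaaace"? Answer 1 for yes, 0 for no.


Check if "baac" is a subsequence of "dbeeaaaace"
Greedy scan:
  Position 0 ('d'): no match needed
  Position 1 ('b'): matches sub[0] = 'b'
  Position 2 ('e'): no match needed
  Position 3 ('e'): no match needed
  Position 4 ('a'): matches sub[1] = 'a'
  Position 5 ('a'): matches sub[2] = 'a'
  Position 6 ('a'): no match needed
  Position 7 ('a'): no match needed
  Position 8 ('c'): matches sub[3] = 'c'
  Position 9 ('e'): no match needed
All 4 characters matched => is a subsequence

1


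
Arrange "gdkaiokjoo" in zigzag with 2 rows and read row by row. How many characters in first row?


Zigzag "gdkaiokjoo" into 2 rows:
Placing characters:
  'g' => row 0
  'd' => row 1
  'k' => row 0
  'a' => row 1
  'i' => row 0
  'o' => row 1
  'k' => row 0
  'j' => row 1
  'o' => row 0
  'o' => row 1
Rows:
  Row 0: "gkiko"
  Row 1: "daojo"
First row length: 5

5


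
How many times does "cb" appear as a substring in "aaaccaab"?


Searching for "cb" in "aaaccaab"
Scanning each position:
  Position 0: "aa" => no
  Position 1: "aa" => no
  Position 2: "ac" => no
  Position 3: "cc" => no
  Position 4: "ca" => no
  Position 5: "aa" => no
  Position 6: "ab" => no
Total occurrences: 0

0


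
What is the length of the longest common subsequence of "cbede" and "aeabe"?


LCS of "cbede" and "aeabe"
DP table:
           a    e    a    b    e
      0    0    0    0    0    0
  c   0    0    0    0    0    0
  b   0    0    0    0    1    1
  e   0    0    1    1    1    2
  d   0    0    1    1    1    2
  e   0    0    1    1    1    2
LCS length = dp[5][5] = 2

2


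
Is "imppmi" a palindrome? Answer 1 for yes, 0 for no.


Input: imppmi
Reversed: imppmi
  Compare pos 0 ('i') with pos 5 ('i'): match
  Compare pos 1 ('m') with pos 4 ('m'): match
  Compare pos 2 ('p') with pos 3 ('p'): match
Result: palindrome

1


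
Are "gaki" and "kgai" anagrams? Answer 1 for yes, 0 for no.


Strings: "gaki", "kgai"
Sorted first:  agik
Sorted second: agik
Sorted forms match => anagrams

1


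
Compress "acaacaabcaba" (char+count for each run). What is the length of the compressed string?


Input: acaacaabcaba
Runs:
  'a' x 1 => "a1"
  'c' x 1 => "c1"
  'a' x 2 => "a2"
  'c' x 1 => "c1"
  'a' x 2 => "a2"
  'b' x 1 => "b1"
  'c' x 1 => "c1"
  'a' x 1 => "a1"
  'b' x 1 => "b1"
  'a' x 1 => "a1"
Compressed: "a1c1a2c1a2b1c1a1b1a1"
Compressed length: 20

20


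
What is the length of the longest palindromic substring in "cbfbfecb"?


Input: "cbfbfecb"
Checking substrings for palindromes:
  [1:4] "bfb" (len 3) => palindrome
  [2:5] "fbf" (len 3) => palindrome
Longest palindromic substring: "bfb" with length 3

3


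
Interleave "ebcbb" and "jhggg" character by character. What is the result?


Interleaving "ebcbb" and "jhggg":
  Position 0: 'e' from first, 'j' from second => "ej"
  Position 1: 'b' from first, 'h' from second => "bh"
  Position 2: 'c' from first, 'g' from second => "cg"
  Position 3: 'b' from first, 'g' from second => "bg"
  Position 4: 'b' from first, 'g' from second => "bg"
Result: ejbhcgbgbg

ejbhcgbgbg


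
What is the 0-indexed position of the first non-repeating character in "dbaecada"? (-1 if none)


Input: dbaecada
Character frequencies:
  'a': 3
  'b': 1
  'c': 1
  'd': 2
  'e': 1
Scanning left to right for freq == 1:
  Position 0 ('d'): freq=2, skip
  Position 1 ('b'): unique! => answer = 1

1


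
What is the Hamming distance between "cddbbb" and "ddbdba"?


Comparing "cddbbb" and "ddbdba" position by position:
  Position 0: 'c' vs 'd' => differ
  Position 1: 'd' vs 'd' => same
  Position 2: 'd' vs 'b' => differ
  Position 3: 'b' vs 'd' => differ
  Position 4: 'b' vs 'b' => same
  Position 5: 'b' vs 'a' => differ
Total differences (Hamming distance): 4

4


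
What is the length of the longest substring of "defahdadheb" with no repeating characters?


Input: "defahdadheb"
Sliding window (track last position of each char):
  Position 0 ('d'): window [0,0] length 1 -- new best
  Position 1 ('e'): window [0,1] length 2 -- new best
  Position 2 ('f'): window [0,2] length 3 -- new best
  Position 3 ('a'): window [0,3] length 4 -- new best
  Position 4 ('h'): window [0,4] length 5 -- new best
  Position 5 ('d'): repeat (last at 0), move window start to 1
  Position 5 ('d'): window [1,5] length 5
  Position 6 ('a'): repeat (last at 3), move window start to 4
  Position 6 ('a'): window [4,6] length 3
  Position 7 ('d'): repeat (last at 5), move window start to 6
  Position 7 ('d'): window [6,7] length 2
  Position 8 ('h'): window [6,8] length 3
  Position 9 ('e'): window [6,9] length 4
  Position 10 ('b'): window [6,10] length 5
Longest substring with no repeats: "defah" with length 5

5


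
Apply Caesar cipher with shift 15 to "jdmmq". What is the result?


Caesar cipher: shift "jdmmq" by 15
  'j' (pos 9) + 15 = pos 24 = 'y'
  'd' (pos 3) + 15 = pos 18 = 's'
  'm' (pos 12) + 15 = pos 1 = 'b'
  'm' (pos 12) + 15 = pos 1 = 'b'
  'q' (pos 16) + 15 = pos 5 = 'f'
Result: ysbbf

ysbbf


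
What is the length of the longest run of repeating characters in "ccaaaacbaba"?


Input: "ccaaaacbaba"
Scanning for longest run:
  Position 1 ('c'): continues run of 'c', length=2
  Position 2 ('a'): new char, reset run to 1
  Position 3 ('a'): continues run of 'a', length=2
  Position 4 ('a'): continues run of 'a', length=3
  Position 5 ('a'): continues run of 'a', length=4
  Position 6 ('c'): new char, reset run to 1
  Position 7 ('b'): new char, reset run to 1
  Position 8 ('a'): new char, reset run to 1
  Position 9 ('b'): new char, reset run to 1
  Position 10 ('a'): new char, reset run to 1
Longest run: 'a' with length 4

4


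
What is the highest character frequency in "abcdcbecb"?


Input: abcdcbecb
Character counts:
  'a': 1
  'b': 3
  'c': 3
  'd': 1
  'e': 1
Maximum frequency: 3

3


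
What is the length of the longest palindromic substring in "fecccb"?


Input: "fecccb"
Checking substrings for palindromes:
  [2:5] "ccc" (len 3) => palindrome
  [2:4] "cc" (len 2) => palindrome
  [3:5] "cc" (len 2) => palindrome
Longest palindromic substring: "ccc" with length 3

3


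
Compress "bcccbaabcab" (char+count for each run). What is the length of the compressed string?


Input: bcccbaabcab
Runs:
  'b' x 1 => "b1"
  'c' x 3 => "c3"
  'b' x 1 => "b1"
  'a' x 2 => "a2"
  'b' x 1 => "b1"
  'c' x 1 => "c1"
  'a' x 1 => "a1"
  'b' x 1 => "b1"
Compressed: "b1c3b1a2b1c1a1b1"
Compressed length: 16

16


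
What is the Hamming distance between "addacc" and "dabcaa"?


Comparing "addacc" and "dabcaa" position by position:
  Position 0: 'a' vs 'd' => differ
  Position 1: 'd' vs 'a' => differ
  Position 2: 'd' vs 'b' => differ
  Position 3: 'a' vs 'c' => differ
  Position 4: 'c' vs 'a' => differ
  Position 5: 'c' vs 'a' => differ
Total differences (Hamming distance): 6

6


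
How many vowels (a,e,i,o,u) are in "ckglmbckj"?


Input: ckglmbckj
Checking each character:
  'c' at position 0: consonant
  'k' at position 1: consonant
  'g' at position 2: consonant
  'l' at position 3: consonant
  'm' at position 4: consonant
  'b' at position 5: consonant
  'c' at position 6: consonant
  'k' at position 7: consonant
  'j' at position 8: consonant
Total vowels: 0

0


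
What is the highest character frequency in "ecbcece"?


Input: ecbcece
Character counts:
  'b': 1
  'c': 3
  'e': 3
Maximum frequency: 3

3


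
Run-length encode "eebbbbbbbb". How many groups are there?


Input: eebbbbbbbb
Scanning for consecutive runs:
  Group 1: 'e' x 2 (positions 0-1)
  Group 2: 'b' x 8 (positions 2-9)
Total groups: 2

2


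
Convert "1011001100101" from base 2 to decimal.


Input: "1011001100101" in base 2
Positional expansion:
  Digit '1' (value 1) x 2^12 = 4096
  Digit '0' (value 0) x 2^11 = 0
  Digit '1' (value 1) x 2^10 = 1024
  Digit '1' (value 1) x 2^9 = 512
  Digit '0' (value 0) x 2^8 = 0
  Digit '0' (value 0) x 2^7 = 0
  Digit '1' (value 1) x 2^6 = 64
  Digit '1' (value 1) x 2^5 = 32
  Digit '0' (value 0) x 2^4 = 0
  Digit '0' (value 0) x 2^3 = 0
  Digit '1' (value 1) x 2^2 = 4
  Digit '0' (value 0) x 2^1 = 0
  Digit '1' (value 1) x 2^0 = 1
Sum = 5733

5733


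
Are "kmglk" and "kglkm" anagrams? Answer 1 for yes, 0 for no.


Strings: "kmglk", "kglkm"
Sorted first:  gkklm
Sorted second: gkklm
Sorted forms match => anagrams

1


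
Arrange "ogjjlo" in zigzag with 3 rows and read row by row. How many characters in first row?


Zigzag "ogjjlo" into 3 rows:
Placing characters:
  'o' => row 0
  'g' => row 1
  'j' => row 2
  'j' => row 1
  'l' => row 0
  'o' => row 1
Rows:
  Row 0: "ol"
  Row 1: "gjo"
  Row 2: "j"
First row length: 2

2


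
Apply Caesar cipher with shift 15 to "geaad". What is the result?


Caesar cipher: shift "geaad" by 15
  'g' (pos 6) + 15 = pos 21 = 'v'
  'e' (pos 4) + 15 = pos 19 = 't'
  'a' (pos 0) + 15 = pos 15 = 'p'
  'a' (pos 0) + 15 = pos 15 = 'p'
  'd' (pos 3) + 15 = pos 18 = 's'
Result: vtpps

vtpps


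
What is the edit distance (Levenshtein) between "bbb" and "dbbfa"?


Computing edit distance: "bbb" -> "dbbfa"
DP table:
           d    b    b    f    a
      0    1    2    3    4    5
  b   1    1    1    2    3    4
  b   2    2    1    1    2    3
  b   3    3    2    1    2    3
Edit distance = dp[3][5] = 3

3


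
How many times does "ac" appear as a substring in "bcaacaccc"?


Searching for "ac" in "bcaacaccc"
Scanning each position:
  Position 0: "bc" => no
  Position 1: "ca" => no
  Position 2: "aa" => no
  Position 3: "ac" => MATCH
  Position 4: "ca" => no
  Position 5: "ac" => MATCH
  Position 6: "cc" => no
  Position 7: "cc" => no
Total occurrences: 2

2


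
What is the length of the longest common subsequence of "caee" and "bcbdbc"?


LCS of "caee" and "bcbdbc"
DP table:
           b    c    b    d    b    c
      0    0    0    0    0    0    0
  c   0    0    1    1    1    1    1
  a   0    0    1    1    1    1    1
  e   0    0    1    1    1    1    1
  e   0    0    1    1    1    1    1
LCS length = dp[4][6] = 1

1


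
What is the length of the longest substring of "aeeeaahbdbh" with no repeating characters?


Input: "aeeeaahbdbh"
Sliding window (track last position of each char):
  Position 0 ('a'): window [0,0] length 1 -- new best
  Position 1 ('e'): window [0,1] length 2 -- new best
  Position 2 ('e'): repeat (last at 1), move window start to 2
  Position 2 ('e'): window [2,2] length 1
  Position 3 ('e'): repeat (last at 2), move window start to 3
  Position 3 ('e'): window [3,3] length 1
  Position 4 ('a'): window [3,4] length 2
  Position 5 ('a'): repeat (last at 4), move window start to 5
  Position 5 ('a'): window [5,5] length 1
  Position 6 ('h'): window [5,6] length 2
  Position 7 ('b'): window [5,7] length 3 -- new best
  Position 8 ('d'): window [5,8] length 4 -- new best
  Position 9 ('b'): repeat (last at 7), move window start to 8
  Position 9 ('b'): window [8,9] length 2
  Position 10 ('h'): window [8,10] length 3
Longest substring with no repeats: "ahbd" with length 4

4


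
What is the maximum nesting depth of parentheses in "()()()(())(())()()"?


Input: "()()()(())(())()()"
Tracking depth:
  Position 0 '(': depth becomes 1
  Position 1 ')': depth becomes 0
  Position 2 '(': depth becomes 1
  Position 3 ')': depth becomes 0
  Position 4 '(': depth becomes 1
  Position 5 ')': depth becomes 0
  Position 6 '(': depth becomes 1
  Position 7 '(': depth becomes 2
  Position 8 ')': depth becomes 1
  Position 9 ')': depth becomes 0
  Position 10 '(': depth becomes 1
  Position 11 '(': depth becomes 2
  Position 12 ')': depth becomes 1
  Position 13 ')': depth becomes 0
  Position 14 '(': depth becomes 1
  Position 15 ')': depth becomes 0
  Position 16 '(': depth becomes 1
  Position 17 ')': depth becomes 0
Maximum depth reached: 2

2


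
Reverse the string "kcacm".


Input: kcacm
Reading characters right to left:
  Position 4: 'm'
  Position 3: 'c'
  Position 2: 'a'
  Position 1: 'c'
  Position 0: 'k'
Reversed: mcack

mcack


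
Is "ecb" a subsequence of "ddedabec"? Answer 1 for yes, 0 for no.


Check if "ecb" is a subsequence of "ddedabec"
Greedy scan:
  Position 0 ('d'): no match needed
  Position 1 ('d'): no match needed
  Position 2 ('e'): matches sub[0] = 'e'
  Position 3 ('d'): no match needed
  Position 4 ('a'): no match needed
  Position 5 ('b'): no match needed
  Position 6 ('e'): no match needed
  Position 7 ('c'): matches sub[1] = 'c'
Only matched 2/3 characters => not a subsequence

0
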